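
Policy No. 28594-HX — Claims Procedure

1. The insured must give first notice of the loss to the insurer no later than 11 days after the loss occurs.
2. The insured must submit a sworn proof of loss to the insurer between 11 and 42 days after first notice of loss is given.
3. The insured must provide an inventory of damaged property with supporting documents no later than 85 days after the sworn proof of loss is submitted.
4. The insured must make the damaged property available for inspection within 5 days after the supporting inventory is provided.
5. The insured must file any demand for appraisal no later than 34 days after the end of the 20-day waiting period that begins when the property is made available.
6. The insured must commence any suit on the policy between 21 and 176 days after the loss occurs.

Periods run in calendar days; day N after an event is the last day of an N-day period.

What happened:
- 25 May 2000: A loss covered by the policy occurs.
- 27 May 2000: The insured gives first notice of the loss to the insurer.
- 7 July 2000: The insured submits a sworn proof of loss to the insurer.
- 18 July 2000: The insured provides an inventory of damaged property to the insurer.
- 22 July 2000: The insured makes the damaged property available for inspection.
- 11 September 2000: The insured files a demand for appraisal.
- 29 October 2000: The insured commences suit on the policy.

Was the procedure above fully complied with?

(1) due by 25 May 2000 + 11 days = 5 June 2000; 27 May 2000 is within that limit.
(2) the permitted window runs from 27 May 2000 + 11 = 7 June 2000 to 27 May 2000 + 42 = 8 July 2000; done 7 July 2000, which is between those dates.
(3) due by 7 July 2000 + 85 days = 30 September 2000; done 18 July 2000 — timely.
(4) due by 18 July 2000 + 5 days = 23 July 2000; done 22 July 2000 — timely.
(5) due by 11 August 2000 + 34 days = 14 September 2000; 11 September 2000 is within that limit.
(6) the permitted window runs from 25 May 2000 + 21 = 15 June 2000 to 25 May 2000 + 176 = 17 November 2000; done 29 October 2000, which is between those dates.

Yes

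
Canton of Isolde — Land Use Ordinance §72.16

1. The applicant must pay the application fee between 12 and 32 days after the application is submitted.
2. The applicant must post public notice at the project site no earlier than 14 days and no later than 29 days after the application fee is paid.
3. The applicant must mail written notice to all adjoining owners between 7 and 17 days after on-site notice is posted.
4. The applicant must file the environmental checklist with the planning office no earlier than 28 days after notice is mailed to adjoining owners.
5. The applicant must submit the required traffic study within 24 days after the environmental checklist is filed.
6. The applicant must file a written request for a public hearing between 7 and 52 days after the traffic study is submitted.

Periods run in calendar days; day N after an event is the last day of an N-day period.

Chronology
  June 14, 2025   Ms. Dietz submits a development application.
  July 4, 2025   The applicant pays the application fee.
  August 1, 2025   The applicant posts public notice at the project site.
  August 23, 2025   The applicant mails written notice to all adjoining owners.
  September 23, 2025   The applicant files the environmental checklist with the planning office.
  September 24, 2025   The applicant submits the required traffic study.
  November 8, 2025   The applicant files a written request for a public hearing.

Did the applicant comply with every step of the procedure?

Step 1 — 12 and 32 days from June 14, 2025 (when the application is submitted) are June 26, 2025 and July 16, 2025 respectively; done July 4, 2025, which is between those dates.
Step 2 — 14 and 29 days from July 4, 2025 (when the application fee is paid) are July 18, 2025 and August 2, 2025 respectively; done August 1, 2025, which is between those dates.
Step 3 — 7 and 17 days from August 1, 2025 (when on-site notice is posted) are August 8, 2025 and August 18, 2025 respectively; done August 23, 2025 — 5 days after the window closed.

No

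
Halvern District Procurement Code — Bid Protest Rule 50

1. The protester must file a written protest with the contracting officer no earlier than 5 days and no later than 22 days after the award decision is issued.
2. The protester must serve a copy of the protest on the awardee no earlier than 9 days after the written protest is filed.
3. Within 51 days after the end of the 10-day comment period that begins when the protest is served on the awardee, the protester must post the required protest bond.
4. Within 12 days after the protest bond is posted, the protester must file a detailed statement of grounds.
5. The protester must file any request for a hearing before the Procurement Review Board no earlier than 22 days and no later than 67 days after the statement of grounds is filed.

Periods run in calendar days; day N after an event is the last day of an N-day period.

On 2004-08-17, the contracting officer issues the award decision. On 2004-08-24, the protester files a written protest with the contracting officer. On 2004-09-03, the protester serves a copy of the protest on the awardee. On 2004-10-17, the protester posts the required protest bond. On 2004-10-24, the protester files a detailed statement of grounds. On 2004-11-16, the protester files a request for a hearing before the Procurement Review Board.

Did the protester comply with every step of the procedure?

Step 1 — 5 and 22 days from 2004-08-17 (when the award decision is issued) are 2004-08-22 and 2004-09-08 respectively; done 2004-08-24, which is between those dates.
Step 2 — must wait 9 days from 2004-08-24 (when the written protest is filed), so not before 2004-09-02; done 2004-09-03, after the minimum wait.
Step 3 — counting 51 days from 2004-09-13 (end of the 10-day comment period, which began when the protest is served on the awardee on 2004-09-03) gives a deadline of 2004-11-03; 2004-10-17 is within that limit.
Step 4 — counting 12 days from 2004-10-17 (when the protest bond is posted) gives a deadline of 2004-10-29; 2004-10-24 is within that limit.
Step 5 — 22 and 67 days from 2004-10-24 (when the statement of grounds is filed) are 2004-11-15 and 2004-12-30 respectively; done 2004-11-16 — within the window.

Yes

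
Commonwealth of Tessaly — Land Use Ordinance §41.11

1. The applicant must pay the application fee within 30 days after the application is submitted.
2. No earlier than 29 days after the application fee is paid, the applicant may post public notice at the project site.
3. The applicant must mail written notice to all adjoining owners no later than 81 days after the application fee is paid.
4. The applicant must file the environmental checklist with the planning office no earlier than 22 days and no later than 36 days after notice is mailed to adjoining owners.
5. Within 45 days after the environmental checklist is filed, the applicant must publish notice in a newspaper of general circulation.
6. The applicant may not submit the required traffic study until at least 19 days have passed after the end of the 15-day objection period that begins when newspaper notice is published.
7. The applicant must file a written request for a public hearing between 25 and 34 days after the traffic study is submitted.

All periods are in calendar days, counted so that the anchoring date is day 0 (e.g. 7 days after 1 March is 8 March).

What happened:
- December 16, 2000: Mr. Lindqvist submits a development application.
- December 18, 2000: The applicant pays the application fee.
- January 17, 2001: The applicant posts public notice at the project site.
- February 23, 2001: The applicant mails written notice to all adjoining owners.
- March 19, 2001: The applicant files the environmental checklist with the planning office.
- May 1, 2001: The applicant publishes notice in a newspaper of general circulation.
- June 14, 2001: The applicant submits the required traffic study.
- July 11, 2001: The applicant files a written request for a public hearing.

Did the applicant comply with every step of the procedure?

Yes

Step 1: 30 days after December 16, 2000 (when the application is submitted) is January 15, 2001; done December 18, 2000 — timely.
Step 2: the earliest permitted date is 29 days after December 18, 2000 (when the application fee is paid), i.e. January 16, 2001; January 17, 2001 is on or after that date.
Step 3: 81 days after December 18, 2000 (when the application fee is paid) is March 9, 2001; done February 23, 2001 — timely.
Step 4: the window is 22–36 days after February 23, 2001 (when notice is mailed to adjoining owners), so March 17, 2001 through March 31, 2001; done March 19, 2001, which is between those dates.
Step 5: 45 days after March 19, 2001 (when the environmental checklist is filed) is May 3, 2001; done May 1, 2001 — timely.
Step 6: the earliest permitted date is 19 days after May 16, 2001 (end of the 15-day objection period, which began when newspaper notice is published on May 1, 2001), i.e. June 4, 2001; June 14, 2001 is on or after that date.
Step 7: the window is 25–34 days after June 14, 2001 (when the traffic study is submitted), so July 9, 2001 through July 18, 2001; July 11, 2001 falls inside that range.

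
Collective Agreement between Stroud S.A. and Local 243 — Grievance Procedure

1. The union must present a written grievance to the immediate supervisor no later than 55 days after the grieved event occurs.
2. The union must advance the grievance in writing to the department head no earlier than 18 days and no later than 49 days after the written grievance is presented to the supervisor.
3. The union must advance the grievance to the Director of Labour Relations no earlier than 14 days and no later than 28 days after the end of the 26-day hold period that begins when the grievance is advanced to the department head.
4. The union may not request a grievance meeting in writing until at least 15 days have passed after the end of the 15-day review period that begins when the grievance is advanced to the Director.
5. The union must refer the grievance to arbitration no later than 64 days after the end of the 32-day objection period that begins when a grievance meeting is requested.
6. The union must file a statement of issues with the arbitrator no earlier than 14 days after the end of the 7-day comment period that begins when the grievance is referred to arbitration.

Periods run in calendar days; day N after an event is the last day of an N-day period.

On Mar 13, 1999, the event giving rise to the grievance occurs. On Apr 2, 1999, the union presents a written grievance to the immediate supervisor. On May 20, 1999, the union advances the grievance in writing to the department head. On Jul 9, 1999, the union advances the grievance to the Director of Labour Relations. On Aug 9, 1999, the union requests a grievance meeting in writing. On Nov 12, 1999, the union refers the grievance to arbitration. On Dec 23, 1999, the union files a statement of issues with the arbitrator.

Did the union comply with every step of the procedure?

Yes

Step 1 — counting 55 days from Mar 13, 1999 (when the grieved event occurs) gives a deadline of May 7, 1999; Apr 2, 1999 is within that limit.
Step 2 — 18 and 49 days from Apr 2, 1999 (when the written grievance is presented to the supervisor) are Apr 20, 1999 and May 21, 1999 respectively; done May 20, 1999, which is between those dates.
Step 3 — 14 and 28 days from Jun 15, 1999 (end of the 26-day hold period, which began when the grievance is advanced to the department head on May 20, 1999) are Jun 29, 1999 and Jul 13, 1999 respectively; Jul 9, 1999 falls inside that range.
Step 4 — must wait 15 days from Jul 24, 1999 (end of the 15-day review period, which began when the grievance is advanced to the Director on Jul 9, 1999), so not before Aug 8, 1999; done Aug 9, 1999, after the minimum wait.
Step 5 — counting 64 days from Sep 10, 1999 (end of the 32-day objection period, which began when a grievance meeting is requested on Aug 9, 1999) gives a deadline of Nov 13, 1999; Nov 12, 1999 is within that limit.
Step 6 — must wait 14 days from Nov 19, 1999 (end of the 7-day comment period, which began when the grievance is referred to arbitration on Nov 12, 1999), so not before Dec 3, 1999; Dec 23, 1999 is on or after that date.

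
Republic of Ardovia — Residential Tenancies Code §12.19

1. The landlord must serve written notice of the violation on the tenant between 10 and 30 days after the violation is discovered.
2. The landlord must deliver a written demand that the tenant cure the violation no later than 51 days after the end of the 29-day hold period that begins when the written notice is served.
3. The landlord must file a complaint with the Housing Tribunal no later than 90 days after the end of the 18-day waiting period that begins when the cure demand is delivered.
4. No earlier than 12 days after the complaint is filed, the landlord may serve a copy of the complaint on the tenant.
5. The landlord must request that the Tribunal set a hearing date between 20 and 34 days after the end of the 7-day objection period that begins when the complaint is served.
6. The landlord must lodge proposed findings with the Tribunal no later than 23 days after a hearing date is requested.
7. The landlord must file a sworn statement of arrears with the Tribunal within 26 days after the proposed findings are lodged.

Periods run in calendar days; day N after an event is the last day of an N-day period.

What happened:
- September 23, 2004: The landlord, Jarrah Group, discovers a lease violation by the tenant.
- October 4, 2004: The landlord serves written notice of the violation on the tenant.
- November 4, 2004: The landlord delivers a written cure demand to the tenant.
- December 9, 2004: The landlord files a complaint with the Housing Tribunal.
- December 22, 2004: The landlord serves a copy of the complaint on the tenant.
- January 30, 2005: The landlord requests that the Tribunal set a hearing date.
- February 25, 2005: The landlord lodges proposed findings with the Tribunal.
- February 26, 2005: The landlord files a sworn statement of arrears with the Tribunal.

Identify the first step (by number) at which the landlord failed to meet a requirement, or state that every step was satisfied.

Step 6

Step 1: the window is 10–30 days after September 23, 2004 (when the violation is discovered), so October 3, 2004 through October 23, 2004; October 4, 2004 falls inside that range.
Step 2: 51 days after November 2, 2004 (end of the 29-day hold period, which began when the written notice is served on October 4, 2004) is December 23, 2004; completed November 4, 2004, before the deadline.
Step 3: 90 days after November 22, 2004 (end of the 18-day waiting period, which began when the cure demand is delivered on November 4, 2004) is February 20, 2005; December 9, 2004 is within that limit.
Step 4: the earliest permitted date is 12 days after December 9, 2004 (when the complaint is filed), i.e. December 21, 2004; done December 22, 2004, after the minimum wait.
Step 5: the window is 20–34 days after December 29, 2004 (end of the 7-day objection period, which began when the complaint is served on December 22, 2004), so January 18, 2005 through February 1, 2005; done January 30, 2005, which is between those dates.
Step 6: 23 days after January 30, 2005 (when a hearing date is requested) is February 22, 2005; done February 25, 2005 — 3 days late.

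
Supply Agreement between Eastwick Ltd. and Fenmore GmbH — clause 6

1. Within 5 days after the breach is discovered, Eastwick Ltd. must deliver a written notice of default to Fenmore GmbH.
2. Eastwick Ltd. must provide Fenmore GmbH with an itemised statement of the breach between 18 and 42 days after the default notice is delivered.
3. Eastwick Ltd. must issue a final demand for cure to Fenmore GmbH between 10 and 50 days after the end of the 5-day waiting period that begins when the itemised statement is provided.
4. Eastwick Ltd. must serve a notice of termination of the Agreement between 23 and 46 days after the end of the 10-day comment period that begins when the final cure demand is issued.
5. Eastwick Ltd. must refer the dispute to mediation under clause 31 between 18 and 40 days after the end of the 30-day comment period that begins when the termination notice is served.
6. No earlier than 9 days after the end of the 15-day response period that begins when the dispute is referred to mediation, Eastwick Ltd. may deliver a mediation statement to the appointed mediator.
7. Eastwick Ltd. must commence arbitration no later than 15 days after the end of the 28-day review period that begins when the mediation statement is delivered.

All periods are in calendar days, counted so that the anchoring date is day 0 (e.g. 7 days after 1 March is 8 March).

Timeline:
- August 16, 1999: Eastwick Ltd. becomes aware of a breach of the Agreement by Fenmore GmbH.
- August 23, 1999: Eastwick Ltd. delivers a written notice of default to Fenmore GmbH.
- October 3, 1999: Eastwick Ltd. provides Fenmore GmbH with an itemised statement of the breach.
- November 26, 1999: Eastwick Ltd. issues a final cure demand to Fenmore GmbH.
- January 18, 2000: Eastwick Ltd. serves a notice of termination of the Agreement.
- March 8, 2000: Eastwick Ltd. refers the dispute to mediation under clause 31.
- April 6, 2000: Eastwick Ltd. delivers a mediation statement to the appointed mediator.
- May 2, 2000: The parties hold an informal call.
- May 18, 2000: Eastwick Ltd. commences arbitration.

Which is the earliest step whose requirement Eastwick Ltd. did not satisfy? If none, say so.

Step 1: 5 days after August 16, 1999 (when the breach is discovered) is August 21, 1999; August 23, 1999 misses that deadline by 2 days.
The procedure was therefore not followed at step 1.

Step 1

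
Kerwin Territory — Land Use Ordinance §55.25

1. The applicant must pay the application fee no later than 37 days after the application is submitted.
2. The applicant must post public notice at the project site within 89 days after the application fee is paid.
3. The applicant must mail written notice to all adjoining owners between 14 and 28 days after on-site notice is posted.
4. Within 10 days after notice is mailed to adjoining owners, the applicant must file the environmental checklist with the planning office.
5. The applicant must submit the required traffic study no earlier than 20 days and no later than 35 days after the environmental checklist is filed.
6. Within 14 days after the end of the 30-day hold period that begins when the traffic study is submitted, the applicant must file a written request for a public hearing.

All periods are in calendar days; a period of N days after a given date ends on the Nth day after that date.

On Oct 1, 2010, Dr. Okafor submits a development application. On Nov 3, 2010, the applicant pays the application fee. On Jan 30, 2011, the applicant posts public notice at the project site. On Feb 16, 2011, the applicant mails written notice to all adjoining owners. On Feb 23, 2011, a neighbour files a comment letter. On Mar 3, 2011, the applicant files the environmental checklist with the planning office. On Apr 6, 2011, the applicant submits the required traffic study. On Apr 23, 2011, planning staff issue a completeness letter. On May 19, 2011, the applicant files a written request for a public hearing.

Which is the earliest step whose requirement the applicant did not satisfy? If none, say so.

Step 1 — counting 37 days from Oct 1, 2010 (when the application is submitted) gives a deadline of Nov 7, 2010; Nov 3, 2010 is within that limit.
Step 2 — counting 89 days from Nov 3, 2010 (when the application fee is paid) gives a deadline of Jan 31, 2011; done Jan 30, 2011 — timely.
Step 3 — 14 and 28 days from Jan 30, 2011 (when on-site notice is posted) are Feb 13, 2011 and Feb 27, 2011 respectively; done Feb 16, 2011, which is between those dates.
Step 4 — counting 10 days from Feb 16, 2011 (when notice is mailed to adjoining owners) gives a deadline of Feb 26, 2011; done Mar 3, 2011 — 5 days late.
Later steps need not be reached.

Step 4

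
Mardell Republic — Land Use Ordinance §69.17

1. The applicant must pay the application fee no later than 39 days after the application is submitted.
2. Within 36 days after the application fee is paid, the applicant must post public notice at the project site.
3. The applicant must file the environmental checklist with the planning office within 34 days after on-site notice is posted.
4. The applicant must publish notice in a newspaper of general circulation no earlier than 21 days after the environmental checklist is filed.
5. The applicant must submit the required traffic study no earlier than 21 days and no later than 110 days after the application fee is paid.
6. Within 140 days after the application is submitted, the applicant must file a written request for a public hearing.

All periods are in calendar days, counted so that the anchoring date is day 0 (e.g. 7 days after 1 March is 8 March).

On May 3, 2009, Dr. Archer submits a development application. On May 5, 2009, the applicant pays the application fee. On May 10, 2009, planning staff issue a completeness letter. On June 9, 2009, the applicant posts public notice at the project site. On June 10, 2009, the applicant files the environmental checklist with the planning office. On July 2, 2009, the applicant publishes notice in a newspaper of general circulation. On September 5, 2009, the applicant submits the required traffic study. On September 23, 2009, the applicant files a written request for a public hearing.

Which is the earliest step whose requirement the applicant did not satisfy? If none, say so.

Step 1 — counting 39 days from May 3, 2009 (when the application is submitted) gives a deadline of June 11, 2009; completed May 5, 2009, before the deadline.
Step 2 — counting 36 days from May 5, 2009 (when the application fee is paid) gives a deadline of June 10, 2009; June 9, 2009 is within that limit.
Step 3 — counting 34 days from June 9, 2009 (when on-site notice is posted) gives a deadline of July 13, 2009; done June 10, 2009 — timely.
Step 4 — must wait 21 days from June 10, 2009 (when the environmental checklist is filed), so not before July 1, 2009; done July 2, 2009 — permitted.
Step 5 — 21 and 110 days from May 5, 2009 (when the application fee is paid) are May 26, 2009 and August 23, 2009 respectively; September 5, 2009 is 13 days past the end of the window.

Step 5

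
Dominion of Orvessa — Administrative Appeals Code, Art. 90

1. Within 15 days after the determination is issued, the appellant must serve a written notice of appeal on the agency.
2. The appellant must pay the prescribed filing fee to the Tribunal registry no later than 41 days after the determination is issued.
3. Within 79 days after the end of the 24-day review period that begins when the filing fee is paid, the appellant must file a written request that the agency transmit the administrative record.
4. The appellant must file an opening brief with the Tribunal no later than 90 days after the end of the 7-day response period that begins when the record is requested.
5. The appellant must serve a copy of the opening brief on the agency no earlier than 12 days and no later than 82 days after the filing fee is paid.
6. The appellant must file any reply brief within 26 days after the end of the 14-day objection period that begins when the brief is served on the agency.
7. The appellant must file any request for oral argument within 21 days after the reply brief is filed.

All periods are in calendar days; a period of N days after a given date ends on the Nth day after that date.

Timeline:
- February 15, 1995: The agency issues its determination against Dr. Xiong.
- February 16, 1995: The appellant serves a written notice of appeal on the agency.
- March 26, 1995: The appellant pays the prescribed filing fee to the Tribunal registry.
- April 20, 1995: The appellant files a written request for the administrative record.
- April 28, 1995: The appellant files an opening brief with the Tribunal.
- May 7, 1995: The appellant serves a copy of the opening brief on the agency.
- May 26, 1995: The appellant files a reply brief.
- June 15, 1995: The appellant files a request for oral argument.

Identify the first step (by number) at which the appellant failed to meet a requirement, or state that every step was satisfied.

None — every step was satisfied

Step 1 — counting 15 days from February 15, 1995 (when the determination is issued) gives a deadline of March 2, 1995; done February 16, 1995 — timely.
Step 2 — counting 41 days from February 15, 1995 (when the determination is issued) gives a deadline of March 28, 1995; done March 26, 1995 — timely.
Step 3 — counting 79 days from April 19, 1995 (end of the 24-day review period, which began when the filing fee is paid on March 26, 1995) gives a deadline of July 7, 1995; done April 20, 1995 — timely.
Step 4 — counting 90 days from April 27, 1995 (end of the 7-day response period, which began when the record is requested on April 20, 1995) gives a deadline of July 26, 1995; completed April 28, 1995, before the deadline.
Step 5 — 12 and 82 days from March 26, 1995 (when the filing fee is paid) are April 7, 1995 and June 16, 1995 respectively; May 7, 1995 falls inside that range.
Step 6 — counting 26 days from May 21, 1995 (end of the 14-day objection period, which began when the brief is served on the agency on May 7, 1995) gives a deadline of June 16, 1995; May 26, 1995 is within that limit.
Step 7 — counting 21 days from May 26, 1995 (when the reply brief is filed) gives a deadline of June 16, 1995; completed June 15, 1995, before the deadline.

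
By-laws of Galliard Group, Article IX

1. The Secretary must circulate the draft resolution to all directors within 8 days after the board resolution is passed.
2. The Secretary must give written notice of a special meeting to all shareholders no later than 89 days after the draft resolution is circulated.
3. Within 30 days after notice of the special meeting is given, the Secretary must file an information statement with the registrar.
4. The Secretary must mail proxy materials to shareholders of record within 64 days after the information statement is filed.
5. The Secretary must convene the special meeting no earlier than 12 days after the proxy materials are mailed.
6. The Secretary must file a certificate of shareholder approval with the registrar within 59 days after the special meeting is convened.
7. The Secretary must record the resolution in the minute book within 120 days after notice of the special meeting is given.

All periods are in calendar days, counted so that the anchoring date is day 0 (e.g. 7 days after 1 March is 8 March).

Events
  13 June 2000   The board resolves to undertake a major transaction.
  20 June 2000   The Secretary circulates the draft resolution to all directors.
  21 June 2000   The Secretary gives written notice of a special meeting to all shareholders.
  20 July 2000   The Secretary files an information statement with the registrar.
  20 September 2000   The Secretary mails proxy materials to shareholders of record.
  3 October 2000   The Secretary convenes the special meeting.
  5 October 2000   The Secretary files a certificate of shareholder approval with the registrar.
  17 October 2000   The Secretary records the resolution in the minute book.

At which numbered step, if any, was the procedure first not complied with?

Step 1 — counting 8 days from 13 June 2000 (when the board resolution is passed) gives a deadline of 21 June 2000; completed 20 June 2000, before the deadline.
Step 2 — counting 89 days from 20 June 2000 (when the draft resolution is circulated) gives a deadline of 17 September 2000; completed 21 June 2000, before the deadline.
Step 3 — counting 30 days from 21 June 2000 (when notice of the special meeting is given) gives a deadline of 21 July 2000; completed 20 July 2000, before the deadline.
Step 4 — counting 64 days from 20 July 2000 (when the information statement is filed) gives a deadline of 22 September 2000; 20 September 2000 is within that limit.
Step 5 — must wait 12 days from 20 September 2000 (when the proxy materials are mailed), so not before 2 October 2000; done 3 October 2000 — permitted.
Step 6 — counting 59 days from 3 October 2000 (when the special meeting is convened) gives a deadline of 1 December 2000; 5 October 2000 is within that limit.
Step 7 — counting 120 days from 21 June 2000 (when notice of the special meeting is given) gives a deadline of 19 October 2000; 17 October 2000 is within that limit.

None — every step was satisfied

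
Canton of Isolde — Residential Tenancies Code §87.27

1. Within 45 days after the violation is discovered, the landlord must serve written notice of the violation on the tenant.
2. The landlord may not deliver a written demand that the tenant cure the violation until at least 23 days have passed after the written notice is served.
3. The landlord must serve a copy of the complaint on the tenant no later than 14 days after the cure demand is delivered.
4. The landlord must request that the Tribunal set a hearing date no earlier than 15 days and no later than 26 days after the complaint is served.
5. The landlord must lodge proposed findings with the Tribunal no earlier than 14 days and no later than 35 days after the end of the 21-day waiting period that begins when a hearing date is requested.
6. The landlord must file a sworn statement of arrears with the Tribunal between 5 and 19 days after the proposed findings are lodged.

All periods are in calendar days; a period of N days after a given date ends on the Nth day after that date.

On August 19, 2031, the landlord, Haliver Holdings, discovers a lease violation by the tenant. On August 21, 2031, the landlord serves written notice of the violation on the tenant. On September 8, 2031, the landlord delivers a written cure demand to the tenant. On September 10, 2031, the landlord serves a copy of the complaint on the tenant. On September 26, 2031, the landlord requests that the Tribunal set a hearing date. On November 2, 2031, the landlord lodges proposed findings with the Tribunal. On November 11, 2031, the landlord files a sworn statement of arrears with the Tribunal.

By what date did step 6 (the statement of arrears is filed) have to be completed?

Step 6 runs from November 2, 2031, when the proposed findings are lodged. The window is 5–19 days after November 2, 2031; it closes on November 21, 2031.

November 21, 2031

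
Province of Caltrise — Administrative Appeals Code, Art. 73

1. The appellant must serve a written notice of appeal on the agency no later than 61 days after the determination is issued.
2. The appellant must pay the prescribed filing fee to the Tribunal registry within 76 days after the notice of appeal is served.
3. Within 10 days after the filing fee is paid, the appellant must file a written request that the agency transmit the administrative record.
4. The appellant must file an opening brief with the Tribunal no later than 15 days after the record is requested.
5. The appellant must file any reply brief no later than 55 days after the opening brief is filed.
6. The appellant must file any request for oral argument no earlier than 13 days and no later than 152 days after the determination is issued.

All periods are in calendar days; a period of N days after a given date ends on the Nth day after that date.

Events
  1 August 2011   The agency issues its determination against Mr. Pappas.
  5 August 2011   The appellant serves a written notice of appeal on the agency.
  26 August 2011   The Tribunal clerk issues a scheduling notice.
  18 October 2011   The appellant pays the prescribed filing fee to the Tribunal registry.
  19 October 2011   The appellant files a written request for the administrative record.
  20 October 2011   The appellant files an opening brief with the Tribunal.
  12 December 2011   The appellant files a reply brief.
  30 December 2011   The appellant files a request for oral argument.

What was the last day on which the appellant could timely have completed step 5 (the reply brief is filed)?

14 December 2011

Step 5 runs from 20 October 2011, when the opening brief is filed. 55 days after 20 October 2011 is 14 December 2011.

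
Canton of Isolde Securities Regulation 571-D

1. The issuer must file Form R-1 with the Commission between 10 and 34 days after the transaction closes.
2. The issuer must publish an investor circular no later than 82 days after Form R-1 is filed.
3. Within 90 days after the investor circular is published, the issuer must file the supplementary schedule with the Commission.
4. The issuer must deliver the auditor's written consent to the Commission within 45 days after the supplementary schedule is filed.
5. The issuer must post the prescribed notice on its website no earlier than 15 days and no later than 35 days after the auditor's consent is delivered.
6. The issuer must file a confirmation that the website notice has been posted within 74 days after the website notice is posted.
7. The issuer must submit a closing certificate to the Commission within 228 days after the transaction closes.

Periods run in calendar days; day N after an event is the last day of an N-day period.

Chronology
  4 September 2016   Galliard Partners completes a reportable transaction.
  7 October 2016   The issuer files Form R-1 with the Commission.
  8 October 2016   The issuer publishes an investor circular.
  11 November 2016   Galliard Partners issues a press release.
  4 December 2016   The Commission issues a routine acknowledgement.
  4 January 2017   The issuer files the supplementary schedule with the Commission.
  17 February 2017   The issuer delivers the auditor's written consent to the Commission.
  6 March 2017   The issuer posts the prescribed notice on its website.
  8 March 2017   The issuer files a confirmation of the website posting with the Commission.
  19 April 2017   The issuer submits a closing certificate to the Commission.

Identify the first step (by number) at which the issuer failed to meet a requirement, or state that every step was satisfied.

(1) the permitted window runs from 4 September 2016 + 10 = 14 September 2016 to 4 September 2016 + 34 = 8 October 2016; 7 October 2016 falls inside that range.
(2) due by 7 October 2016 + 82 days = 28 December 2016; done 8 October 2016 — timely.
(3) due by 8 October 2016 + 90 days = 6 January 2017; done 4 January 2017 — timely.
(4) due by 4 January 2017 + 45 days = 18 February 2017; completed 17 February 2017, before the deadline.
(5) the permitted window runs from 17 February 2017 + 15 = 4 March 2017 to 17 February 2017 + 35 = 24 March 2017; done 6 March 2017 — within the window.
(6) due by 6 March 2017 + 74 days = 19 May 2017; completed 8 March 2017, before the deadline.
(7) due by 4 September 2016 + 228 days = 20 April 2017; completed 19 April 2017, before the deadline.

None — every step was satisfied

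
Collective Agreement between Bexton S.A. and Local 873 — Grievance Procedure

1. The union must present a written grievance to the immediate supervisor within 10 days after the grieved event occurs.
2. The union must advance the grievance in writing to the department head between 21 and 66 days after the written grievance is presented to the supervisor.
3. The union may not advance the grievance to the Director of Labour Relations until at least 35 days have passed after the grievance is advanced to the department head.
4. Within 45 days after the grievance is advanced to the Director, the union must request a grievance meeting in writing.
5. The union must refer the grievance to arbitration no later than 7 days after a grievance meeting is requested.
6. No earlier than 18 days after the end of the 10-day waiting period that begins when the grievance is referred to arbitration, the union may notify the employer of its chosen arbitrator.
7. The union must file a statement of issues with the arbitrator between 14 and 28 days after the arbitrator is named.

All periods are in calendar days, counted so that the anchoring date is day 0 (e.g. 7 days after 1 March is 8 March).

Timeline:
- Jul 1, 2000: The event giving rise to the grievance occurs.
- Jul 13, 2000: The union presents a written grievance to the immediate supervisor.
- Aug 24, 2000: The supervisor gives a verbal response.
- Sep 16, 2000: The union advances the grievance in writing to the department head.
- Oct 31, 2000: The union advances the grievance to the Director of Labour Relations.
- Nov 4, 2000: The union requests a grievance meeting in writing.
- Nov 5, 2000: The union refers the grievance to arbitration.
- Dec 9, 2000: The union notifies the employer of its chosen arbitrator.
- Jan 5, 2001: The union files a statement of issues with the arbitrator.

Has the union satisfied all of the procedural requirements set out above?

No

(1) due by Jul 1, 2000 + 10 days = Jul 11, 2000; done Jul 13, 2000 — 2 days late.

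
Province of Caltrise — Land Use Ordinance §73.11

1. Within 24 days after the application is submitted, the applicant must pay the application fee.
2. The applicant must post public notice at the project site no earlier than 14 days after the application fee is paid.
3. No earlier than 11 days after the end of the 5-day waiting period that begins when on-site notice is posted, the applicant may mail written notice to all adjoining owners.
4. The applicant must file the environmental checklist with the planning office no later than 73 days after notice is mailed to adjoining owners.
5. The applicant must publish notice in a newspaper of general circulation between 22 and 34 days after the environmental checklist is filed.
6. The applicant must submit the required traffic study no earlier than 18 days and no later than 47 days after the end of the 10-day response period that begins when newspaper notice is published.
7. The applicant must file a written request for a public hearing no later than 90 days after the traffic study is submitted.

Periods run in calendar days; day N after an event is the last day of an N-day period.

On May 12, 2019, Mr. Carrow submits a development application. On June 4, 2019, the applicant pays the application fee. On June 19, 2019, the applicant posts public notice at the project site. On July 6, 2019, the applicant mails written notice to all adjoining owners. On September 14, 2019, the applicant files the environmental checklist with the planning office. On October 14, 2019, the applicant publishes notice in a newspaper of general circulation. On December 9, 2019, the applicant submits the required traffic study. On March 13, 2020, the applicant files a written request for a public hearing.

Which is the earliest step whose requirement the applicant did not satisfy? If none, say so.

Step 1 — counting 24 days from May 12, 2019 (when the application is submitted) gives a deadline of June 5, 2019; June 4, 2019 is within that limit.
Step 2 — must wait 14 days from June 4, 2019 (when the application fee is paid), so not before June 18, 2019; done June 19, 2019 — permitted.
Step 3 — must wait 11 days from June 24, 2019 (end of the 5-day waiting period, which began when on-site notice is posted on June 19, 2019), so not before July 5, 2019; July 6, 2019 is on or after that date.
Step 4 — counting 73 days from July 6, 2019 (when notice is mailed to adjoining owners) gives a deadline of September 17, 2019; September 14, 2019 is within that limit.
Step 5 — 22 and 34 days from September 14, 2019 (when the environmental checklist is filed) are October 6, 2019 and October 18, 2019 respectively; done October 14, 2019, which is between those dates.
Step 6 — 18 and 47 days from October 24, 2019 (end of the 10-day response period, which began when newspaper notice is published on October 14, 2019) are November 11, 2019 and December 10, 2019 respectively; done December 9, 2019, which is between those dates.
Step 7 — counting 90 days from December 9, 2019 (when the traffic study is submitted) gives a deadline of March 8, 2020; done March 13, 2020 — 5 days late.
No need to go further; step 7 was not satisfied.

Step 7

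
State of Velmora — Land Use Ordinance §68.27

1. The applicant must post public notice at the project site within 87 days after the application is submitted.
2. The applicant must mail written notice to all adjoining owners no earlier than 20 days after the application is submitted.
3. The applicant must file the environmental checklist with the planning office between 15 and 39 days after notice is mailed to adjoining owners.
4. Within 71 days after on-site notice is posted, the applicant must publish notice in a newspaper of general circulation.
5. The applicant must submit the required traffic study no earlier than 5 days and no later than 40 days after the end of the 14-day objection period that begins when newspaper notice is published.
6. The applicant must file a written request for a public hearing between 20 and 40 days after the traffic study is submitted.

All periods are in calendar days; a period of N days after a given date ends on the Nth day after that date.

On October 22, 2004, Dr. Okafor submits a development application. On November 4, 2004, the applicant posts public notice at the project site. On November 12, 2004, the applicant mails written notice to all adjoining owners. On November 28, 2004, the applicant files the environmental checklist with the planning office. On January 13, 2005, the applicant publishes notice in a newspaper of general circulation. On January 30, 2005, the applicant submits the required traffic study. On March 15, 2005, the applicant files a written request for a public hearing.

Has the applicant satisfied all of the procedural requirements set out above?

No

Step 1: 87 days after October 22, 2004 (when the application is submitted) is January 17, 2005; November 4, 2004 is within that limit.
Step 2: the earliest permitted date is 20 days after October 22, 2004 (when the application is submitted), i.e. November 11, 2004; done November 12, 2004, after the minimum wait.
Step 3: the window is 15–39 days after November 12, 2004 (when notice is mailed to adjoining owners), so November 27, 2004 through December 21, 2004; November 28, 2004 falls inside that range.
Step 4: 71 days after November 4, 2004 (when on-site notice is posted) is January 14, 2005; done January 13, 2005 — timely.
Step 5: the window is 5–40 days after January 27, 2005 (end of the 14-day objection period, which began when newspaper notice is published on January 13, 2005), so February 1, 2005 through March 8, 2005; January 30, 2005 is 2 days too early.
The procedure was therefore not followed at step 5.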